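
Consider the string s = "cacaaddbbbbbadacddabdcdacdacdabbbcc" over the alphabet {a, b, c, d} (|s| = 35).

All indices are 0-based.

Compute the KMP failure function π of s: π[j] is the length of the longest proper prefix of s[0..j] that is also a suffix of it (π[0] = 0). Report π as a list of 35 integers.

π[0] = 0
j=1 s[j]='a': π[1]=0 (border '')
j=2 s[j]='c': π[2]=1 (border 'c')
j=3 s[j]='a': π[3]=2 (border 'ca')
j=4 s[j]='a': k: 2→0; π[4]=0 (border '')
j=5 s[j]='d': π[5]=0 (border '')
j=6 s[j]='d': π[6]=0 (border '')
j=7 s[j]='b': π[7]=0 (border '')
j=8 s[j]='b': π[8]=0 (border '')
j=9 s[j]='b': π[9]=0 (border '')
j=10 s[j]='b': π[10]=0 (border '')
j=11 s[j]='b': π[11]=0 (border '')
j=12 s[j]='a': π[12]=0 (border '')
j=13 s[j]='d': π[13]=0 (border '')
j=14 s[j]='a': π[14]=0 (border '')
j=15 s[j]='c': π[15]=1 (border 'c')
j=16 s[j]='d': k: 1→0; π[16]=0 (border '')
j=17 s[j]='d': π[17]=0 (border '')
j=18 s[j]='a': π[18]=0 (border '')
j=19 s[j]='b': π[19]=0 (border '')
j=20 s[j]='d': π[20]=0 (border '')
j=21 s[j]='c': π[21]=1 (border 'c')
j=22 s[j]='d': k: 1→0; π[22]=0 (border '')
j=23 s[j]='a': π[23]=0 (border '')
j=24 s[j]='c': π[24]=1 (border 'c')
j=25 s[j]='d': k: 1→0; π[25]=0 (border '')
j=26 s[j]='a': π[26]=0 (border '')
j=27 s[j]='c': π[27]=1 (border 'c')
j=28 s[j]='d': k: 1→0; π[28]=0 (border '')
j=29 s[j]='a': π[29]=0 (border '')
j=30 s[j]='b': π[30]=0 (border '')
j=31 s[j]='b': π[31]=0 (border '')
j=32 s[j]='b': π[32]=0 (border '')
j=33 s[j]='c': π[33]=1 (border 'c')
j=34 s[j]='c': k: 1→0; π[34]=1 (border 'c')

[0, 0, 1, 2, 0, 0, 0, 0, 0, 0, 0, 0, 0, 0, 0, 1, 0, 0, 0, 0, 0, 1, 0, 0, 1, 0, 0, 1, 0, 0, 0, 0, 0, 1, 1]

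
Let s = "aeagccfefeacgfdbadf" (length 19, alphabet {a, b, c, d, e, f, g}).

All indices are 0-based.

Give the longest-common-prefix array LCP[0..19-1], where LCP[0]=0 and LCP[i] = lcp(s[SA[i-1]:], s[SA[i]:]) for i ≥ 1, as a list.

[0, 1, 1, 1, 0, 0, 1, 1, 0, 1, 0, 2, 1, 0, 1, 1, 2, 0, 1]

sorted suffixes:
  #0 SA[0]=10  'acgfdbadf'
  #1 SA[1]=16  'adf'
  #2 SA[2]=0  'aeagccfefeacgfdbadf'
  #3 SA[3]=2  'agccfefeacgfdbadf'
  #4 SA[4]=15  'badf'
  #5 SA[5]=4  'ccfefeacgfdbadf'
  #6 SA[6]=5  'cfefeacgfdbadf'
  #7 SA[7]=11  'cgfdbadf'
  #8 SA[8]=14  'dbadf'
  #9 SA[9]=17  'df'
  #10 SA[10]=9  'eacgfdbadf'
  #11 SA[11]=1  'eagccfefeacgfdbadf'
  #12 SA[12]=7  'efeacgfdbadf'
  #13 SA[13]=18  'f'
  #14 SA[14]=13  'fdbadf'
  #15 SA[15]=8  'feacgfdbadf'
  #16 SA[16]=6  'fefeacgfdbadf'
  #17 SA[17]=3  'gccfefeacgfdbadf'
  #18 SA[18]=12  'gfdbadf'

SA = [10, 16, 0, 2, 15, 4, 5, 11, 14, 17, 9, 1, 7, 18, 13, 8, 6, 3, 12]
i: (SA[i-1],SA[i]) lcp shared
  1: (10,16) 1 'a'
  2: (16,0) 1 'a'
  3: (0,2) 1 'a'
  4: (2,15) 0 ''
  5: (15,4) 0 ''
  6: (4,5) 1 'c'
  7: (5,11) 1 'c'
  8: (11,14) 0 ''
  9: (14,17) 1 'd'
  10: (17,9) 0 ''
  11: (9,1) 2 'ea'
  12: (1,7) 1 'e'
  13: (7,18) 0 ''
  14: (18,13) 1 'f'
  15: (13,8) 1 'f'
  16: (8,6) 2 'fe'
  17: (6,3) 0 ''
  18: (3,12) 1 'g'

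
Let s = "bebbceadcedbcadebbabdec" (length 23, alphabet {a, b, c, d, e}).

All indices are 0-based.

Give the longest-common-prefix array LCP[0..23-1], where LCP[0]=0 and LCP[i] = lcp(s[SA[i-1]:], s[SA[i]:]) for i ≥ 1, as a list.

rank | idx | suffix
   0 |  18 | abdec
   1 |   6 | adcedbcadebbabdec
   2 |  13 | adebbabdec
   3 |  17 | babdec
   4 |  16 | bbabdec
   5 |   2 | bbceadcedbcadebbabdec
   6 |  11 | bcadebbabdec
   7 |   3 | bceadcedbcadebbabdec
   8 |  19 | bdec
   9 |   0 | bebbceadcedbcadebbabdec
  10 |  22 | c
  11 |  12 | cadebbabdec
  12 |   4 | ceadcedbcadebbabdec
  13 |   8 | cedbcadebbabdec
  14 |  10 | dbcadebbabdec
  15 |   7 | dcedbcadebbabdec
  16 |  14 | debbabdec
  17 |  20 | dec
  18 |   5 | eadcedbcadebbabdec
  19 |  15 | ebbabdec
  20 |   1 | ebbceadcedbcadebbabdec
  21 |  21 | ec
  22 |   9 | edbcadebbabdec

SA = [18, 6, 13, 17, 16, 2, 11, 3, 19, 0, 22, 12, 4, 8, 10, 7, 14, 20, 5, 15, 1, 21, 9]
rank  pair      lcp
   1  s[18:],s[6:]  1  'a'
   2  s[6:],s[13:]  2  'ad'
   3  s[13:],s[17:]  0  ''
   4  s[17:],s[16:]  1  'b'
   5  s[16:],s[2:]  2  'bb'
   6  s[2:],s[11:]  1  'b'
   7  s[11:],s[3:]  2  'bc'
   8  s[3:],s[19:]  1  'b'
   9  s[19:],s[0:]  1  'b'
  10  s[0:],s[22:]  0  ''
  11  s[22:],s[12:]  1  'c'
  12  s[12:],s[4:]  1  'c'
  13  s[4:],s[8:]  2  'ce'
  14  s[8:],s[10:]  0  ''
  15  s[10:],s[7:]  1  'd'
  16  s[7:],s[14:]  1  'd'
  17  s[14:],s[20:]  2  'de'
  18  s[20:],s[5:]  0  ''
  19  s[5:],s[15:]  1  'e'
  20  s[15:],s[1:]  3  'ebb'
  21  s[1:],s[21:]  1  'e'
  22  s[21:],s[9:]  1  'e'

[0, 1, 2, 0, 1, 2, 1, 2, 1, 1, 0, 1, 1, 2, 0, 1, 1, 2, 0, 1, 3, 1, 1]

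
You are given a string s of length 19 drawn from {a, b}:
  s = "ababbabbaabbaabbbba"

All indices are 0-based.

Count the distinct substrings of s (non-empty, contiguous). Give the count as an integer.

136

rank→(start, suffix):
  0 → (18, 'a')
  1 → (8, 'aabbaabbbba')
  2 → (12, 'aabbbba')
  3 → (0, 'ababbabbaabbaabbbba')
  4 → (5, 'abbaabbaabbbba')
  5 → (9, 'abbaabbbba')
  6 → (2, 'abbabbaabbaabbbba')
  7 → (13, 'abbbba')
  8 → (17, 'ba')
  9 → (7, 'baabbaabbbba')
  10 → (11, 'baabbbba')
  11 → (4, 'babbaabbaabbbba')
  12 → (1, 'babbabbaabbaabbbba')
  13 → (16, 'bba')
  14 → (6, 'bbaabbaabbbba')
  15 → (10, 'bbaabbbba')
  16 → (3, 'bbabbaabbaabbbba')
  17 → (15, 'bbba')
  18 → (14, 'bbbba')

SA = [18, 8, 12, 0, 5, 9, 2, 13, 17, 7, 11, 4, 1, 16, 6, 10, 3, 15, 14]
i: (SA[i-1],SA[i]) lcp shared
  1: (18,8) 1 'a'
  2: (8,12) 4 'aabb'
  3: (12,0) 1 'a'
  4: (0,5) 2 'ab'
  5: (5,9) 7 'abbaabb'
  6: (9,2) 4 'abba'
  7: (2,13) 3 'abb'
  8: (13,17) 0 ''
  9: (17,7) 2 'ba'
  10: (7,11) 5 'baabb'
  11: (11,4) 2 'ba'
  12: (4,1) 5 'babba'
  13: (1,16) 1 'b'
  14: (16,6) 3 'bba'
  15: (6,10) 6 'bbaabb'
  16: (10,3) 3 'bba'
  17: (3,15) 2 'bb'
  18: (15,14) 3 'bbb'

n(n+1)/2 = 19·20/2 = 190
Σ LCP = 0 + 1 + 4 + 1 + 2 + 7 + 4 + 3 + 0 + 2 + 5 + 2 + 5 + 1 + 3 + 6 + 3 + 2 + 3 = 54
distinct = 190 − 54 = 136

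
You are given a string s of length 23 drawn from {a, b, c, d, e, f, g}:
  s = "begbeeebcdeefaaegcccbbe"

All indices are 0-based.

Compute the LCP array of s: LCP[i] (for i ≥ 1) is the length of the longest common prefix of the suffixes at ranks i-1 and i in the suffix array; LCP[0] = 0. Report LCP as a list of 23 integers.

sorted suffixes:
  #0 SA[0]=13  'aaegcccbbe'
  #1 SA[1]=14  'aegcccbbe'
  #2 SA[2]=20  'bbe'
  #3 SA[3]=7  'bcdeefaaegcccbbe'
  #4 SA[4]=21  'be'
  #5 SA[5]=3  'beeebcdeefaaegcccbbe'
  #6 SA[6]=0  'begbeeebcdeefaaegcccbbe'
  #7 SA[7]=19  'cbbe'
  #8 SA[8]=18  'ccbbe'
  #9 SA[9]=17  'cccbbe'
  #10 SA[10]=8  'cdeefaaegcccbbe'
  #11 SA[11]=9  'deefaaegcccbbe'
  #12 SA[12]=22  'e'
  #13 SA[13]=6  'ebcdeefaaegcccbbe'
  #14 SA[14]=5  'eebcdeefaaegcccbbe'
  #15 SA[15]=4  'eeebcdeefaaegcccbbe'
  #16 SA[16]=10  'eefaaegcccbbe'
  #17 SA[17]=11  'efaaegcccbbe'
  #18 SA[18]=1  'egbeeebcdeefaaegcccbbe'
  #19 SA[19]=15  'egcccbbe'
  #20 SA[20]=12  'faaegcccbbe'
  #21 SA[21]=2  'gbeeebcdeefaaegcccbbe'
  #22 SA[22]=16  'gcccbbe'

SA = [13, 14, 20, 7, 21, 3, 0, 19, 18, 17, 8, 9, 22, 6, 5, 4, 10, 11, 1, 15, 12, 2, 16]
[i] adj suffixes → lcp
  [1] 13/14 → 1 ('a')
  [2] 14/20 → 0 ('')
  [3] 20/7 → 1 ('b')
  [4] 7/21 → 1 ('b')
  [5] 21/3 → 2 ('be')
  [6] 3/0 → 2 ('be')
  [7] 0/19 → 0 ('')
  [8] 19/18 → 1 ('c')
  [9] 18/17 → 2 ('cc')
  [10] 17/8 → 1 ('c')
  [11] 8/9 → 0 ('')
  [12] 9/22 → 0 ('')
  [13] 22/6 → 1 ('e')
  [14] 6/5 → 1 ('e')
  [15] 5/4 → 2 ('ee')
  [16] 4/10 → 2 ('ee')
  [17] 10/11 → 1 ('e')
  [18] 11/1 → 1 ('e')
  [19] 1/15 → 2 ('eg')
  [20] 15/12 → 0 ('')
  [21] 12/2 → 0 ('')
  [22] 2/16 → 1 ('g')

[0, 1, 0, 1, 1, 2, 2, 0, 1, 2, 1, 0, 0, 1, 1, 2, 2, 1, 1, 2, 0, 0, 1]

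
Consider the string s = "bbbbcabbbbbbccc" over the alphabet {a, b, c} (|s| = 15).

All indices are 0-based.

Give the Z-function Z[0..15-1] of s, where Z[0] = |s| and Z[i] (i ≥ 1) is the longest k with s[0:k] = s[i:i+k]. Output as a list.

[15, 3, 2, 1, 0, 0, 4, 4, 5, 3, 2, 1, 0, 0, 0]

Z[0]=15
i=1: fresh scan; Z[1]=3 scan→box=[1,4)
i=2: min(r-i=2, Z[1]=3)=2; Z[2]=2
i=3: min(r-i=1, Z[2]=2)=1; Z[3]=1
i=4: fresh scan; Z[4]=0
i=5: fresh scan; Z[5]=0
i=6: fresh scan; Z[6]=4 scan→box=[6,10)
i=7: min(r-i=3, Z[1]=3)=3; Z[7]=4 scan→box=[7,11)
i=8: min(r-i=3, Z[1]=3)=3; Z[8]=5 scan→box=[8,13)
i=9: min(r-i=4, Z[1]=3)=3; Z[9]=3
i=10: min(r-i=3, Z[2]=2)=2; Z[10]=2
i=11: min(r-i=2, Z[3]=1)=1; Z[11]=1
i=12: min(r-i=1, Z[4]=0)=0; Z[12]=0
i=13: fresh scan; Z[13]=0
i=14: fresh scan; Z[14]=0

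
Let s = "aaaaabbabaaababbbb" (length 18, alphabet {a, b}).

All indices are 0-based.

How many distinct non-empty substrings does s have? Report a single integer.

132

sorted suffixes:
  #0 SA[0]=0  'aaaaabbabaaababbbb'
  #1 SA[1]=1  'aaaabbabaaababbbb'
  #2 SA[2]=9  'aaababbbb'
  #3 SA[3]=2  'aaabbabaaababbbb'
  #4 SA[4]=10  'aababbbb'
  #5 SA[5]=3  'aabbabaaababbbb'
  #6 SA[6]=7  'abaaababbbb'
  #7 SA[7]=11  'ababbbb'
  #8 SA[8]=4  'abbabaaababbbb'
  #9 SA[9]=13  'abbbb'
  #10 SA[10]=17  'b'
  #11 SA[11]=8  'baaababbbb'
  #12 SA[12]=6  'babaaababbbb'
  #13 SA[13]=12  'babbbb'
  #14 SA[14]=16  'bb'
  #15 SA[15]=5  'bbabaaababbbb'
  #16 SA[16]=15  'bbb'
  #17 SA[17]=14  'bbbb'

SA = [0, 1, 9, 2, 10, 3, 7, 11, 4, 13, 17, 8, 6, 12, 16, 5, 15, 14]
rank  pair      lcp
   1  s[0:],s[1:]  4  'aaaa'
   2  s[1:],s[9:]  3  'aaa'
   3  s[9:],s[2:]  4  'aaab'
   4  s[2:],s[10:]  2  'aa'
   5  s[10:],s[3:]  3  'aab'
   6  s[3:],s[7:]  1  'a'
   7  s[7:],s[11:]  3  'aba'
   8  s[11:],s[4:]  2  'ab'
   9  s[4:],s[13:]  3  'abb'
  10  s[13:],s[17:]  0  ''
  11  s[17:],s[8:]  1  'b'
  12  s[8:],s[6:]  2  'ba'
  13  s[6:],s[12:]  3  'bab'
  14  s[12:],s[16:]  1  'b'
  15  s[16:],s[5:]  2  'bb'
  16  s[5:],s[15:]  2  'bb'
  17  s[15:],s[14:]  3  'bbb'

n(n+1)/2 = 18·19/2 = 171
Σ LCP = 0 + 4 + 3 + 4 + 2 + 3 + 1 + 3 + 2 + 3 + 0 + 1 + 2 + 3 + 1 + 2 + 2 + 3 = 39
distinct = 171 − 39 = 132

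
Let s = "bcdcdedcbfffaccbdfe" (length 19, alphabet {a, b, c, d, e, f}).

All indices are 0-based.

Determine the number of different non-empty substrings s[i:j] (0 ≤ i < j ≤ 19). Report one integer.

sorted suffixes:
  #0 SA[0]=12  'accbdfe'
  #1 SA[1]=0  'bcdcdedcbfffaccbdfe'
  #2 SA[2]=15  'bdfe'
  #3 SA[3]=8  'bfffaccbdfe'
  #4 SA[4]=14  'cbdfe'
  #5 SA[5]=7  'cbfffaccbdfe'
  #6 SA[6]=13  'ccbdfe'
  #7 SA[7]=1  'cdcdedcbfffaccbdfe'
  #8 SA[8]=3  'cdedcbfffaccbdfe'
  #9 SA[9]=6  'dcbfffaccbdfe'
  #10 SA[10]=2  'dcdedcbfffaccbdfe'
  #11 SA[11]=4  'dedcbfffaccbdfe'
  #12 SA[12]=16  'dfe'
  #13 SA[13]=18  'e'
  #14 SA[14]=5  'edcbfffaccbdfe'
  #15 SA[15]=11  'faccbdfe'
  #16 SA[16]=17  'fe'
  #17 SA[17]=10  'ffaccbdfe'
  #18 SA[18]=9  'fffaccbdfe'

SA = [12, 0, 15, 8, 14, 7, 13, 1, 3, 6, 2, 4, 16, 18, 5, 11, 17, 10, 9]
[i] adj suffixes → lcp
  [1] 12/0 → 0 ('')
  [2] 0/15 → 1 ('b')
  [3] 15/8 → 1 ('b')
  [4] 8/14 → 0 ('')
  [5] 14/7 → 2 ('cb')
  [6] 7/13 → 1 ('c')
  [7] 13/1 → 1 ('c')
  [8] 1/3 → 2 ('cd')
  [9] 3/6 → 0 ('')
  [10] 6/2 → 2 ('dc')
  [11] 2/4 → 1 ('d')
  [12] 4/16 → 1 ('d')
  [13] 16/18 → 0 ('')
  [14] 18/5 → 1 ('e')
  [15] 5/11 → 0 ('')
  [16] 11/17 → 1 ('f')
  [17] 17/10 → 1 ('f')
  [18] 10/9 → 2 ('ff')

n(n+1)/2 = 19·20/2 = 190
Σ LCP = 0 + 0 + 1 + 1 + 0 + 2 + 1 + 1 + 2 + 0 + 2 + 1 + 1 + 0 + 1 + 0 + 1 + 1 + 2 = 17
distinct = 190 − 17 = 173

173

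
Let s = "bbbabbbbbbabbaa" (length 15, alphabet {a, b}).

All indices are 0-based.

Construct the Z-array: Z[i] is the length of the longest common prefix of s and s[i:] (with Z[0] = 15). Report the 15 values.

[15, 2, 1, 0, 3, 3, 3, 6, 2, 1, 0, 2, 1, 0, 0]

Z[0]=15
i=1: i≥r, start 0; Z[1]=2 scan→box=[1,3)
i=2: min(r-i=1, Z[1]=2)=1; Z[2]=1
i=3: i≥r, start 0; Z[3]=0
i=4: i≥r, start 0; Z[4]=3 scan→box=[4,7)
i=5: min(r-i=2, Z[1]=2)=2; Z[5]=3 scan→box=[5,8)
i=6: min(r-i=2, Z[1]=2)=2; Z[6]=3 scan→box=[6,9)
i=7: min(r-i=2, Z[1]=2)=2; Z[7]=6 scan→box=[7,13)
i=8: min(r-i=5, Z[1]=2)=2; Z[8]=2
i=9: min(r-i=4, Z[2]=1)=1; Z[9]=1
i=10: min(r-i=3, Z[3]=0)=0; Z[10]=0
i=11: min(r-i=2, Z[4]=3)=2; Z[11]=2
i=12: min(r-i=1, Z[5]=3)=1; Z[12]=1
i=13: i≥r, start 0; Z[13]=0
i=14: i≥r, start 0; Z[14]=0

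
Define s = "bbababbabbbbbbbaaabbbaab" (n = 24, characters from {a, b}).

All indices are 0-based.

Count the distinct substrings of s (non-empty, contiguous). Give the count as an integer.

rank | idx | suffix
   0 |  15 | aaabbbaab
   1 |  21 | aab
   2 |  16 | aabbbaab
   3 |  22 | ab
   4 |   2 | ababbabbbbbbbaaabbbaab
   5 |   4 | abbabbbbbbbaaabbbaab
   6 |  17 | abbbaab
   7 |   7 | abbbbbbbaaabbbaab
   8 |  23 | b
   9 |  14 | baaabbbaab
  10 |  20 | baab
  11 |   1 | bababbabbbbbbbaaabbbaab
  12 |   3 | babbabbbbbbbaaabbbaab
  13 |   6 | babbbbbbbaaabbbaab
  14 |  13 | bbaaabbbaab
  15 |  19 | bbaab
  16 |   0 | bbababbabbbbbbbaaabbbaab
  17 |   5 | bbabbbbbbbaaabbbaab
  18 |  12 | bbbaaabbbaab
  19 |  18 | bbbaab
  20 |  11 | bbbbaaabbbaab
  21 |  10 | bbbbbaaabbbaab
  22 |   9 | bbbbbbaaabbbaab
  23 |   8 | bbbbbbbaaabbbaab

SA = [15, 21, 16, 22, 2, 4, 17, 7, 23, 14, 20, 1, 3, 6, 13, 19, 0, 5, 12, 18, 11, 10, 9, 8]
i: (SA[i-1],SA[i]) lcp shared
  1: (15,21) 2 'aa'
  2: (21,16) 3 'aab'
  3: (16,22) 1 'a'
  4: (22,2) 2 'ab'
  5: (2,4) 2 'ab'
  6: (4,17) 3 'abb'
  7: (17,7) 4 'abbb'
  8: (7,23) 0 ''
  9: (23,14) 1 'b'
  10: (14,20) 3 'baa'
  11: (20,1) 2 'ba'
  12: (1,3) 3 'bab'
  13: (3,6) 4 'babb'
  14: (6,13) 1 'b'
  15: (13,19) 4 'bbaa'
  16: (19,0) 3 'bba'
  17: (0,5) 4 'bbab'
  18: (5,12) 2 'bb'
  19: (12,18) 5 'bbbaa'
  20: (18,11) 3 'bbb'
  21: (11,10) 4 'bbbb'
  22: (10,9) 5 'bbbbb'
  23: (9,8) 6 'bbbbbb'

n(n+1)/2 = 24·25/2 = 300
Σ LCP = 0 + 2 + 3 + 1 + 2 + 2 + 3 + 4 + 0 + 1 + 3 + 2 + 3 + 4 + 1 + 4 + 3 + 4 + 2 + 5 + 3 + 4 + 5 + 6 = 67
distinct = 300 − 67 = 233

233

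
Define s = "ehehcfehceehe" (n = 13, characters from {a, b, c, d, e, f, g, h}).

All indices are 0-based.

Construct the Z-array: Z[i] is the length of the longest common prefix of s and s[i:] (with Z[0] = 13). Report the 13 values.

[13, 0, 2, 0, 0, 0, 2, 0, 0, 1, 3, 0, 1]

Z[0]=13
i=1: i≥r, start 0; Z[1]=0
i=2: i≥r, start 0; Z[2]=2 grow→box=[2,4)
i=3: min(r-i=1, Z[1]=0)=0; Z[3]=0
i=4: i≥r, start 0; Z[4]=0
i=5: i≥r, start 0; Z[5]=0
i=6: i≥r, start 0; Z[6]=2 grow→box=[6,8)
i=7: min(r-i=1, Z[1]=0)=0; Z[7]=0
i=8: i≥r, start 0; Z[8]=0
i=9: i≥r, start 0; Z[9]=1 grow→box=[9,10)
i=10: i≥r, start 0; Z[10]=3 grow→box=[10,13)
i=11: min(r-i=2, Z[1]=0)=0; Z[11]=0
i=12: min(r-i=1, Z[2]=2)=1; Z[12]=1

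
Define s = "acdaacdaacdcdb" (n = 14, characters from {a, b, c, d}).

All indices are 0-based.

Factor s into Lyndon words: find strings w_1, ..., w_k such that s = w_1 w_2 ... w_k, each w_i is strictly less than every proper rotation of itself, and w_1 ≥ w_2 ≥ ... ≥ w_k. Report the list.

["acd", "aacdaacdcdb"]

emit factor 1: 'acd' (i=0, period=3)
emit factor 2: 'aacdaacdcdb' (i=3, period=11)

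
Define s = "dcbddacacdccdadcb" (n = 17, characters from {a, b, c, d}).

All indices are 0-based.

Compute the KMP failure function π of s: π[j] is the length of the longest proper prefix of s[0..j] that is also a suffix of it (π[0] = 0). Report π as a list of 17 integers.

π[0] = 0
j=1 s[j]='c': π[1]=0 (border '')
j=2 s[j]='b': π[2]=0 (border '')
j=3 s[j]='d': π[3]=1 (border 'd')
j=4 s[j]='d': k: 1→0; π[4]=1 (border 'd')
j=5 s[j]='a': k: 1→0; π[5]=0 (border '')
j=6 s[j]='c': π[6]=0 (border '')
j=7 s[j]='a': π[7]=0 (border '')
j=8 s[j]='c': π[8]=0 (border '')
j=9 s[j]='d': π[9]=1 (border 'd')
j=10 s[j]='c': π[10]=2 (border 'dc')
j=11 s[j]='c': k: 2→0; π[11]=0 (border '')
j=12 s[j]='d': π[12]=1 (border 'd')
j=13 s[j]='a': k: 1→0; π[13]=0 (border '')
j=14 s[j]='d': π[14]=1 (border 'd')
j=15 s[j]='c': π[15]=2 (border 'dc')
j=16 s[j]='b': π[16]=3 (border 'dcb')

[0, 0, 0, 1, 1, 0, 0, 0, 0, 1, 2, 0, 1, 0, 1, 2, 3]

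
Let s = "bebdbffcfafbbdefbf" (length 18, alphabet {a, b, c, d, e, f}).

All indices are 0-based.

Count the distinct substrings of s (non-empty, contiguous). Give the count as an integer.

rank | idx | suffix
   0 |   9 | afbbdefbf
   1 |  11 | bbdefbf
   2 |   2 | bdbffcfafbbdefbf
   3 |  12 | bdefbf
   4 |   0 | bebdbffcfafbbdefbf
   5 |  16 | bf
   6 |   4 | bffcfafbbdefbf
   7 |   7 | cfafbbdefbf
   8 |   3 | dbffcfafbbdefbf
   9 |  13 | defbf
  10 |   1 | ebdbffcfafbbdefbf
  11 |  14 | efbf
  12 |  17 | f
  13 |   8 | fafbbdefbf
  14 |  10 | fbbdefbf
  15 |  15 | fbf
  16 |   6 | fcfafbbdefbf
  17 |   5 | ffcfafbbdefbf

SA = [9, 11, 2, 12, 0, 16, 4, 7, 3, 13, 1, 14, 17, 8, 10, 15, 6, 5]
i: (SA[i-1],SA[i]) lcp shared
  1: (9,11) 0 ''
  2: (11,2) 1 'b'
  3: (2,12) 2 'bd'
  4: (12,0) 1 'b'
  5: (0,16) 1 'b'
  6: (16,4) 2 'bf'
  7: (4,7) 0 ''
  8: (7,3) 0 ''
  9: (3,13) 1 'd'
  10: (13,1) 0 ''
  11: (1,14) 1 'e'
  12: (14,17) 0 ''
  13: (17,8) 1 'f'
  14: (8,10) 1 'f'
  15: (10,15) 2 'fb'
  16: (15,6) 1 'f'
  17: (6,5) 1 'f'

n(n+1)/2 = 18·19/2 = 171
Σ LCP = 0 + 0 + 1 + 2 + 1 + 1 + 2 + 0 + 0 + 1 + 0 + 1 + 0 + 1 + 1 + 2 + 1 + 1 = 15
distinct = 171 − 15 = 156

156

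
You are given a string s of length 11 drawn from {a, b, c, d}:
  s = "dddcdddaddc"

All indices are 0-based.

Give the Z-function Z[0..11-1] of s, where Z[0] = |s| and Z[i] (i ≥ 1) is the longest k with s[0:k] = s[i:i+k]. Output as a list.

[11, 2, 1, 0, 3, 2, 1, 0, 2, 1, 0]

Z[0]=11
i=1: outside box; Z[1]=2 grow→box=[1,3)
i=2: min(r-i=1, Z[1]=2)=1; Z[2]=1
i=3: outside box; Z[3]=0
i=4: outside box; Z[4]=3 grow→box=[4,7)
i=5: min(r-i=2, Z[1]=2)=2; Z[5]=2
i=6: min(r-i=1, Z[2]=1)=1; Z[6]=1
i=7: outside box; Z[7]=0
i=8: outside box; Z[8]=2 grow→box=[8,10)
i=9: min(r-i=1, Z[1]=2)=1; Z[9]=1
i=10: outside box; Z[10]=0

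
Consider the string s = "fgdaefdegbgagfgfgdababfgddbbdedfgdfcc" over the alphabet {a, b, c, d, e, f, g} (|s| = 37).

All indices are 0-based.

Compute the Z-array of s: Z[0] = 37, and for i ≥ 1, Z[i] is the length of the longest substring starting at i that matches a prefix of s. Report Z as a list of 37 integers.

Z[0]=37
i=1: i≥r, start 0; Z[1]=0
i=2: i≥r, start 0; Z[2]=0
i=3: i≥r, start 0; Z[3]=0
i=4: i≥r, start 0; Z[4]=0
i=5: i≥r, start 0; Z[5]=1 extend→box=[5,6)
i=6: i≥r, start 0; Z[6]=0
i=7: i≥r, start 0; Z[7]=0
i=8: i≥r, start 0; Z[8]=0
i=9: i≥r, start 0; Z[9]=0
i=10: i≥r, start 0; Z[10]=0
i=11: i≥r, start 0; Z[11]=0
i=12: i≥r, start 0; Z[12]=0
i=13: i≥r, start 0; Z[13]=2 extend→box=[13,15)
i=14: min(r-i=1, Z[1]=0)=0; Z[14]=0
i=15: i≥r, start 0; Z[15]=4 extend→box=[15,19)
i=16: min(r-i=3, Z[1]=0)=0; Z[16]=0
i=17: min(r-i=2, Z[2]=0)=0; Z[17]=0
i=18: min(r-i=1, Z[3]=0)=0; Z[18]=0
i=19: i≥r, start 0; Z[19]=0
i=20: i≥r, start 0; Z[20]=0
i=21: i≥r, start 0; Z[21]=0
i=22: i≥r, start 0; Z[22]=3 extend→box=[22,25)
i=23: min(r-i=2, Z[1]=0)=0; Z[23]=0
i=24: min(r-i=1, Z[2]=0)=0; Z[24]=0
i=25: i≥r, start 0; Z[25]=0
i=26: i≥r, start 0; Z[26]=0
i=27: i≥r, start 0; Z[27]=0
i=28: i≥r, start 0; Z[28]=0
i=29: i≥r, start 0; Z[29]=0
i=30: i≥r, start 0; Z[30]=0
i=31: i≥r, start 0; Z[31]=3 extend→box=[31,34)
i=32: min(r-i=2, Z[1]=0)=0; Z[32]=0
i=33: min(r-i=1, Z[2]=0)=0; Z[33]=0
i=34: i≥r, start 0; Z[34]=1 extend→box=[34,35)
i=35: i≥r, start 0; Z[35]=0
i=36: i≥r, start 0; Z[36]=0

[37, 0, 0, 0, 0, 1, 0, 0, 0, 0, 0, 0, 0, 2, 0, 4, 0, 0, 0, 0, 0, 0, 3, 0, 0, 0, 0, 0, 0, 0, 0, 3, 0, 0, 1, 0, 0]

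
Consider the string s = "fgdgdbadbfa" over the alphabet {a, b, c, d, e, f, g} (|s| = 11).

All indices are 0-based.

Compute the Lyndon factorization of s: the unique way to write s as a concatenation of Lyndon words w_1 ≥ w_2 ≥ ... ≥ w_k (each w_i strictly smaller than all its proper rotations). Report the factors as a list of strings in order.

["fg", "dg", "d", "b", "adbf", "a"]

emit factor 1: 'fg' (i=0, period=2)
emit factor 2: 'dg' (i=2, period=2)
emit factor 3: 'd' (i=4, period=1)
emit factor 4: 'b' (i=5, period=1)
emit factor 5: 'adbf' (i=6, period=4)
emit factor 6: 'a' (i=10, period=1)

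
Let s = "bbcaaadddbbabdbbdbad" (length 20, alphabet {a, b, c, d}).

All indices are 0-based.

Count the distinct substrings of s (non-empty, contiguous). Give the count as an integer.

rank→(start, suffix):
  0 → (3, 'aaadddbbabdbbdbad')
  1 → (4, 'aadddbbabdbbdbad')
  2 → (11, 'abdbbdbad')
  3 → (18, 'ad')
  4 → (5, 'adddbbabdbbdbad')
  5 → (10, 'babdbbdbad')
  6 → (17, 'bad')
  7 → (9, 'bbabdbbdbad')
  8 → (0, 'bbcaaadddbbabdbbdbad')
  9 → (14, 'bbdbad')
  10 → (1, 'bcaaadddbbabdbbdbad')
  11 → (15, 'bdbad')
  12 → (12, 'bdbbdbad')
  13 → (2, 'caaadddbbabdbbdbad')
  14 → (19, 'd')
  15 → (16, 'dbad')
  16 → (8, 'dbbabdbbdbad')
  17 → (13, 'dbbdbad')
  18 → (7, 'ddbbabdbbdbad')
  19 → (6, 'dddbbabdbbdbad')

SA = [3, 4, 11, 18, 5, 10, 17, 9, 0, 14, 1, 15, 12, 2, 19, 16, 8, 13, 7, 6]
[i] adj suffixes → lcp
  [1] 3/4 → 2 ('aa')
  [2] 4/11 → 1 ('a')
  [3] 11/18 → 1 ('a')
  [4] 18/5 → 2 ('ad')
  [5] 5/10 → 0 ('')
  [6] 10/17 → 2 ('ba')
  [7] 17/9 → 1 ('b')
  [8] 9/0 → 2 ('bb')
  [9] 0/14 → 2 ('bb')
  [10] 14/1 → 1 ('b')
  [11] 1/15 → 1 ('b')
  [12] 15/12 → 3 ('bdb')
  [13] 12/2 → 0 ('')
  [14] 2/19 → 0 ('')
  [15] 19/16 → 1 ('d')
  [16] 16/8 → 2 ('db')
  [17] 8/13 → 3 ('dbb')
  [18] 13/7 → 1 ('d')
  [19] 7/6 → 2 ('dd')

n(n+1)/2 = 20·21/2 = 210
Σ LCP = 0 + 2 + 1 + 1 + 2 + 0 + 2 + 1 + 2 + 2 + 1 + 1 + 3 + 0 + 0 + 1 + 2 + 3 + 1 + 2 = 27
distinct = 210 − 27 = 183

183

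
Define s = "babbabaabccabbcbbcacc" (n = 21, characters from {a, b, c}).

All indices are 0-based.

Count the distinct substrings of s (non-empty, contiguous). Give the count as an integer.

rank | idx | suffix
   0 |   6 | aabccabbcbbcacc
   1 |   4 | abaabccabbcbbcacc
   2 |   1 | abbabaabccabbcbbcacc
   3 |  11 | abbcbbcacc
   4 |   7 | abccabbcbbcacc
   5 |  18 | acc
   6 |   5 | baabccabbcbbcacc
   7 |   3 | babaabccabbcbbcacc
   8 |   0 | babbabaabccabbcbbcacc
   9 |   2 | bbabaabccabbcbbcacc
  10 |  15 | bbcacc
  11 |  12 | bbcbbcacc
  12 |  16 | bcacc
  13 |  13 | bcbbcacc
  14 |   8 | bccabbcbbcacc
  15 |  20 | c
  16 |  10 | cabbcbbcacc
  17 |  17 | cacc
  18 |  14 | cbbcacc
  19 |  19 | cc
  20 |   9 | ccabbcbbcacc

SA = [6, 4, 1, 11, 7, 18, 5, 3, 0, 2, 15, 12, 16, 13, 8, 20, 10, 17, 14, 19, 9]
i: (SA[i-1],SA[i]) lcp shared
  1: (6,4) 1 'a'
  2: (4,1) 2 'ab'
  3: (1,11) 3 'abb'
  4: (11,7) 2 'ab'
  5: (7,18) 1 'a'
  6: (18,5) 0 ''
  7: (5,3) 2 'ba'
  8: (3,0) 3 'bab'
  9: (0,2) 1 'b'
  10: (2,15) 2 'bb'
  11: (15,12) 3 'bbc'
  12: (12,16) 1 'b'
  13: (16,13) 2 'bc'
  14: (13,8) 2 'bc'
  15: (8,20) 0 ''
  16: (20,10) 1 'c'
  17: (10,17) 2 'ca'
  18: (17,14) 1 'c'
  19: (14,19) 1 'c'
  20: (19,9) 2 'cc'

n(n+1)/2 = 21·22/2 = 231
Σ LCP = 0 + 1 + 2 + 3 + 2 + 1 + 0 + 2 + 3 + 1 + 2 + 3 + 1 + 2 + 2 + 0 + 1 + 2 + 1 + 1 + 2 = 32
distinct = 231 − 32 = 199

199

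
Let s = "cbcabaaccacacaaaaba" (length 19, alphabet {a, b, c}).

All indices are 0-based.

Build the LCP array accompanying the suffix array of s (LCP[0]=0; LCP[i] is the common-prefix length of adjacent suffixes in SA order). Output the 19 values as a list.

sorted suffixes:
  #0 SA[0]=18  'a'
  #1 SA[1]=13  'aaaaba'
  #2 SA[2]=14  'aaaba'
  #3 SA[3]=15  'aaba'
  #4 SA[4]=5  'aaccacacaaaaba'
  #5 SA[5]=16  'aba'
  #6 SA[6]=3  'abaaccacacaaaaba'
  #7 SA[7]=11  'acaaaaba'
  #8 SA[8]=9  'acacaaaaba'
  #9 SA[9]=6  'accacacaaaaba'
  #10 SA[10]=17  'ba'
  #11 SA[11]=4  'baaccacacaaaaba'
  #12 SA[12]=1  'bcabaaccacacaaaaba'
  #13 SA[13]=12  'caaaaba'
  #14 SA[14]=2  'cabaaccacacaaaaba'
  #15 SA[15]=10  'cacaaaaba'
  #16 SA[16]=8  'cacacaaaaba'
  #17 SA[17]=0  'cbcabaaccacacaaaaba'
  #18 SA[18]=7  'ccacacaaaaba'

SA = [18, 13, 14, 15, 5, 16, 3, 11, 9, 6, 17, 4, 1, 12, 2, 10, 8, 0, 7]
rank  pair      lcp
   1  s[18:],s[13:]  1  'a'
   2  s[13:],s[14:]  3  'aaa'
   3  s[14:],s[15:]  2  'aa'
   4  s[15:],s[5:]  2  'aa'
   5  s[5:],s[16:]  1  'a'
   6  s[16:],s[3:]  3  'aba'
   7  s[3:],s[11:]  1  'a'
   8  s[11:],s[9:]  3  'aca'
   9  s[9:],s[6:]  2  'ac'
  10  s[6:],s[17:]  0  ''
  11  s[17:],s[4:]  2  'ba'
  12  s[4:],s[1:]  1  'b'
  13  s[1:],s[12:]  0  ''
  14  s[12:],s[2:]  2  'ca'
  15  s[2:],s[10:]  2  'ca'
  16  s[10:],s[8:]  4  'caca'
  17  s[8:],s[0:]  1  'c'
  18  s[0:],s[7:]  1  'c'

[0, 1, 3, 2, 2, 1, 3, 1, 3, 2, 0, 2, 1, 0, 2, 2, 4, 1, 1]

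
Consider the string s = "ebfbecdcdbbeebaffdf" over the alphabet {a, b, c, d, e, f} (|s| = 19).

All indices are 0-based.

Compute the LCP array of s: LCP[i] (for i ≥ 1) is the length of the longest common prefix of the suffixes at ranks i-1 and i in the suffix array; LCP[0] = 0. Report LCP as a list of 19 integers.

rank→(start, suffix):
  0 → (14, 'affdf')
  1 → (13, 'baffdf')
  2 → (9, 'bbeebaffdf')
  3 → (3, 'becdcdbbeebaffdf')
  4 → (10, 'beebaffdf')
  5 → (1, 'bfbecdcdbbeebaffdf')
  6 → (7, 'cdbbeebaffdf')
  7 → (5, 'cdcdbbeebaffdf')
  8 → (8, 'dbbeebaffdf')
  9 → (6, 'dcdbbeebaffdf')
  10 → (17, 'df')
  11 → (12, 'ebaffdf')
  12 → (0, 'ebfbecdcdbbeebaffdf')
  13 → (4, 'ecdcdbbeebaffdf')
  14 → (11, 'eebaffdf')
  15 → (18, 'f')
  16 → (2, 'fbecdcdbbeebaffdf')
  17 → (16, 'fdf')
  18 → (15, 'ffdf')

SA = [14, 13, 9, 3, 10, 1, 7, 5, 8, 6, 17, 12, 0, 4, 11, 18, 2, 16, 15]
rank  pair      lcp
   1  s[14:],s[13:]  0  ''
   2  s[13:],s[9:]  1  'b'
   3  s[9:],s[3:]  1  'b'
   4  s[3:],s[10:]  2  'be'
   5  s[10:],s[1:]  1  'b'
   6  s[1:],s[7:]  0  ''
   7  s[7:],s[5:]  2  'cd'
   8  s[5:],s[8:]  0  ''
   9  s[8:],s[6:]  1  'd'
  10  s[6:],s[17:]  1  'd'
  11  s[17:],s[12:]  0  ''
  12  s[12:],s[0:]  2  'eb'
  13  s[0:],s[4:]  1  'e'
  14  s[4:],s[11:]  1  'e'
  15  s[11:],s[18:]  0  ''
  16  s[18:],s[2:]  1  'f'
  17  s[2:],s[16:]  1  'f'
  18  s[16:],s[15:]  1  'f'

[0, 0, 1, 1, 2, 1, 0, 2, 0, 1, 1, 0, 2, 1, 1, 0, 1, 1, 1]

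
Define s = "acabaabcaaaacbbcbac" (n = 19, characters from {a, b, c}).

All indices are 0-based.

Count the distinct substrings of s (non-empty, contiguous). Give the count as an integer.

rank→(start, suffix):
  0 → (8, 'aaaacbbcbac')
  1 → (9, 'aaacbbcbac')
  2 → (4, 'aabcaaaacbbcbac')
  3 → (10, 'aacbbcbac')
  4 → (2, 'abaabcaaaacbbcbac')
  5 → (5, 'abcaaaacbbcbac')
  6 → (17, 'ac')
  7 → (0, 'acabaabcaaaacbbcbac')
  8 → (11, 'acbbcbac')
  9 → (3, 'baabcaaaacbbcbac')
  10 → (16, 'bac')
  11 → (13, 'bbcbac')
  12 → (6, 'bcaaaacbbcbac')
  13 → (14, 'bcbac')
  14 → (18, 'c')
  15 → (7, 'caaaacbbcbac')
  16 → (1, 'cabaabcaaaacbbcbac')
  17 → (15, 'cbac')
  18 → (12, 'cbbcbac')

SA = [8, 9, 4, 10, 2, 5, 17, 0, 11, 3, 16, 13, 6, 14, 18, 7, 1, 15, 12]
rank  pair      lcp
   1  s[8:],s[9:]  3  'aaa'
   2  s[9:],s[4:]  2  'aa'
   3  s[4:],s[10:]  2  'aa'
   4  s[10:],s[2:]  1  'a'
   5  s[2:],s[5:]  2  'ab'
   6  s[5:],s[17:]  1  'a'
   7  s[17:],s[0:]  2  'ac'
   8  s[0:],s[11:]  2  'ac'
   9  s[11:],s[3:]  0  ''
  10  s[3:],s[16:]  2  'ba'
  11  s[16:],s[13:]  1  'b'
  12  s[13:],s[6:]  1  'b'
  13  s[6:],s[14:]  2  'bc'
  14  s[14:],s[18:]  0  ''
  15  s[18:],s[7:]  1  'c'
  16  s[7:],s[1:]  2  'ca'
  17  s[1:],s[15:]  1  'c'
  18  s[15:],s[12:]  2  'cb'

n(n+1)/2 = 19·20/2 = 190
Σ LCP = 0 + 3 + 2 + 2 + 1 + 2 + 1 + 2 + 2 + 0 + 2 + 1 + 1 + 2 + 0 + 1 + 2 + 1 + 2 = 27
distinct = 190 − 27 = 163

163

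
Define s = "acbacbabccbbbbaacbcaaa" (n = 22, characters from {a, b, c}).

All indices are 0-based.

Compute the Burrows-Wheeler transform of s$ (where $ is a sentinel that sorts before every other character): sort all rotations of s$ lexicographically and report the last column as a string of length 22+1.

aaacbbb$abccbbccabaacab

rank  rotation                 last
    0  $acbacbabccbbbbaacbcaaa  a
    1  a$acbacbabccbbbbaacbcaa  a
    2  aa$acbacbabccbbbbaacbca  a
    3  aaa$acbacbabccbbbbaacbc  c
    4  aacbcaaa$acbacbabccbbbb  b
    5  abccbbbbaacbcaaa$acbacb  b
    6  acbabccbbbbaacbcaaa$acb  b
    7  acbacbabccbbbbaacbcaaa$  $
    8  acbcaaa$acbacbabccbbbba  a
    9  baacbcaaa$acbacbabccbbb  b
   10  babccbbbbaacbcaaa$acbac  c
   11  bacbabccbbbbaacbcaaa$ac  c
   12  bbaacbcaaa$acbacbabccbb  b
   13  bbbaacbcaaa$acbacbabccb  b
   14  bbbbaacbcaaa$acbacbabcc  c
   15  bcaaa$acbacbabccbbbbaac  c
   16  bccbbbbaacbcaaa$acbacba  a
   17  caaa$acbacbabccbbbbaacb  b
   18  cbabccbbbbaacbcaaa$acba  a
   19  cbacbabccbbbbaacbcaaa$a  a
   20  cbbbbaacbcaaa$acbacbabc  c
   21  cbcaaa$acbacbabccbbbbaa  a
   22  ccbbbbaacbcaaa$acbacbab  b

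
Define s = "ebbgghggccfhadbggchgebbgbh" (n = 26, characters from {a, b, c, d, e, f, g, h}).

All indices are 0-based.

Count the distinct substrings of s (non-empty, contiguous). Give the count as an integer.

rank→(start, suffix):
  0 → (12, 'adbggchgebbgbh')
  1 → (21, 'bbgbh')
  2 → (1, 'bbgghggccfhadbggchgebbgbh')
  3 → (22, 'bgbh')
  4 → (14, 'bggchgebbgbh')
  5 → (2, 'bgghggccfhadbggchgebbgbh')
  6 → (24, 'bh')
  7 → (8, 'ccfhadbggchgebbgbh')
  8 → (9, 'cfhadbggchgebbgbh')
  9 → (17, 'chgebbgbh')
  10 → (13, 'dbggchgebbgbh')
  11 → (20, 'ebbgbh')
  12 → (0, 'ebbgghggccfhadbggchgebbgbh')
  13 → (10, 'fhadbggchgebbgbh')
  14 → (23, 'gbh')
  15 → (7, 'gccfhadbggchgebbgbh')
  16 → (16, 'gchgebbgbh')
  17 → (19, 'gebbgbh')
  18 → (6, 'ggccfhadbggchgebbgbh')
  19 → (15, 'ggchgebbgbh')
  20 → (3, 'gghggccfhadbggchgebbgbh')
  21 → (4, 'ghggccfhadbggchgebbgbh')
  22 → (25, 'h')
  23 → (11, 'hadbggchgebbgbh')
  24 → (18, 'hgebbgbh')
  25 → (5, 'hggccfhadbggchgebbgbh')

SA = [12, 21, 1, 22, 14, 2, 24, 8, 9, 17, 13, 20, 0, 10, 23, 7, 16, 19, 6, 15, 3, 4, 25, 11, 18, 5]
rank  pair      lcp
   1  s[12:],s[21:]  0  ''
   2  s[21:],s[1:]  3  'bbg'
   3  s[1:],s[22:]  1  'b'
   4  s[22:],s[14:]  2  'bg'
   5  s[14:],s[2:]  3  'bgg'
   6  s[2:],s[24:]  1  'b'
   7  s[24:],s[8:]  0  ''
   8  s[8:],s[9:]  1  'c'
   9  s[9:],s[17:]  1  'c'
  10  s[17:],s[13:]  0  ''
  11  s[13:],s[20:]  0  ''
  12  s[20:],s[0:]  4  'ebbg'
  13  s[0:],s[10:]  0  ''
  14  s[10:],s[23:]  0  ''
  15  s[23:],s[7:]  1  'g'
  16  s[7:],s[16:]  2  'gc'
  17  s[16:],s[19:]  1  'g'
  18  s[19:],s[6:]  1  'g'
  19  s[6:],s[15:]  3  'ggc'
  20  s[15:],s[3:]  2  'gg'
  21  s[3:],s[4:]  1  'g'
  22  s[4:],s[25:]  0  ''
  23  s[25:],s[11:]  1  'h'
  24  s[11:],s[18:]  1  'h'
  25  s[18:],s[5:]  2  'hg'

n(n+1)/2 = 26·27/2 = 351
Σ LCP = 0 + 0 + 3 + 1 + 2 + 3 + 1 + 0 + 1 + 1 + 0 + 0 + 4 + 0 + 0 + 1 + 2 + 1 + 1 + 3 + 2 + 1 + 0 + 1 + 1 + 2 = 31
distinct = 351 − 31 = 320

320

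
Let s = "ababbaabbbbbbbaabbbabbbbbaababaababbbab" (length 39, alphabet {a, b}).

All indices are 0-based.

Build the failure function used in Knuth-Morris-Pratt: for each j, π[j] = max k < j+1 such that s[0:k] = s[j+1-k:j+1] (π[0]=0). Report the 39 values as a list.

π[0] = 0
j=1 s[j]='b': π[1]=0 (border '')
j=2 s[j]='a': π[2]=1 (border 'a')
j=3 s[j]='b': π[3]=2 (border 'ab')
j=4 s[j]='b': k: 2→0; π[4]=0 (border '')
j=5 s[j]='a': π[5]=1 (border 'a')
j=6 s[j]='a': k: 1→0; π[6]=1 (border 'a')
j=7 s[j]='b': π[7]=2 (border 'ab')
j=8 s[j]='b': k: 2→0; π[8]=0 (border '')
j=9 s[j]='b': π[9]=0 (border '')
j=10 s[j]='b': π[10]=0 (border '')
j=11 s[j]='b': π[11]=0 (border '')
j=12 s[j]='b': π[12]=0 (border '')
j=13 s[j]='b': π[13]=0 (border '')
j=14 s[j]='a': π[14]=1 (border 'a')
j=15 s[j]='a': k: 1→0; π[15]=1 (border 'a')
j=16 s[j]='b': π[16]=2 (border 'ab')
j=17 s[j]='b': k: 2→0; π[17]=0 (border '')
j=18 s[j]='b': π[18]=0 (border '')
j=19 s[j]='a': π[19]=1 (border 'a')
j=20 s[j]='b': π[20]=2 (border 'ab')
j=21 s[j]='b': k: 2→0; π[21]=0 (border '')
j=22 s[j]='b': π[22]=0 (border '')
j=23 s[j]='b': π[23]=0 (border '')
j=24 s[j]='b': π[24]=0 (border '')
j=25 s[j]='a': π[25]=1 (border 'a')
j=26 s[j]='a': k: 1→0; π[26]=1 (border 'a')
j=27 s[j]='b': π[27]=2 (border 'ab')
j=28 s[j]='a': π[28]=3 (border 'aba')
j=29 s[j]='b': π[29]=4 (border 'abab')
j=30 s[j]='a': k: 4→2; π[30]=3 (border 'aba')
j=31 s[j]='a': k: 3→1→0; π[31]=1 (border 'a')
j=32 s[j]='b': π[32]=2 (border 'ab')
j=33 s[j]='a': π[33]=3 (border 'aba')
j=34 s[j]='b': π[34]=4 (border 'abab')
j=35 s[j]='b': π[35]=5 (border 'ababb')
j=36 s[j]='b': k: 5→0; π[36]=0 (border '')
j=37 s[j]='a': π[37]=1 (border 'a')
j=38 s[j]='b': π[38]=2 (border 'ab')

[0, 0, 1, 2, 0, 1, 1, 2, 0, 0, 0, 0, 0, 0, 1, 1, 2, 0, 0, 1, 2, 0, 0, 0, 0, 1, 1, 2, 3, 4, 3, 1, 2, 3, 4, 5, 0, 1, 2]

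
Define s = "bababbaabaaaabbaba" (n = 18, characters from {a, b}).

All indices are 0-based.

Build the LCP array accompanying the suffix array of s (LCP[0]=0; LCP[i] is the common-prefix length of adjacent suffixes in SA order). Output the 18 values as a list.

[0, 1, 3, 2, 3, 1, 3, 3, 2, 4, 0, 2, 3, 2, 4, 3, 1, 3]

rank→(start, suffix):
  0 → (17, 'a')
  1 → (9, 'aaaabbaba')
  2 → (10, 'aaabbaba')
  3 → (6, 'aabaaaabbaba')
  4 → (11, 'aabbaba')
  5 → (15, 'aba')
  6 → (7, 'abaaaabbaba')
  7 → (1, 'ababbaabaaaabbaba')
  8 → (3, 'abbaabaaaabbaba')
  9 → (12, 'abbaba')
  10 → (16, 'ba')
  11 → (8, 'baaaabbaba')
  12 → (5, 'baabaaaabbaba')
  13 → (14, 'baba')
  14 → (0, 'bababbaabaaaabbaba')
  15 → (2, 'babbaabaaaabbaba')
  16 → (4, 'bbaabaaaabbaba')
  17 → (13, 'bbaba')

SA = [17, 9, 10, 6, 11, 15, 7, 1, 3, 12, 16, 8, 5, 14, 0, 2, 4, 13]
i: (SA[i-1],SA[i]) lcp shared
  1: (17,9) 1 'a'
  2: (9,10) 3 'aaa'
  3: (10,6) 2 'aa'
  4: (6,11) 3 'aab'
  5: (11,15) 1 'a'
  6: (15,7) 3 'aba'
  7: (7,1) 3 'aba'
  8: (1,3) 2 'ab'
  9: (3,12) 4 'abba'
  10: (12,16) 0 ''
  11: (16,8) 2 'ba'
  12: (8,5) 3 'baa'
  13: (5,14) 2 'ba'
  14: (14,0) 4 'baba'
  15: (0,2) 3 'bab'
  16: (2,4) 1 'b'
  17: (4,13) 3 'bba'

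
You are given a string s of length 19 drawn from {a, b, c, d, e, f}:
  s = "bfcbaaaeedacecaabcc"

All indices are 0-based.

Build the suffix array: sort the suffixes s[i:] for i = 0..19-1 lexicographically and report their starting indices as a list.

[4, 14, 5, 15, 10, 6, 3, 16, 0, 18, 13, 2, 17, 11, 9, 12, 8, 7, 1]

sorted suffixes:
  #0 SA[0]=4  'aaaeedacecaabcc'
  #1 SA[1]=14  'aabcc'
  #2 SA[2]=5  'aaeedacecaabcc'
  #3 SA[3]=15  'abcc'
  #4 SA[4]=10  'acecaabcc'
  #5 SA[5]=6  'aeedacecaabcc'
  #6 SA[6]=3  'baaaeedacecaabcc'
  #7 SA[7]=16  'bcc'
  #8 SA[8]=0  'bfcbaaaeedacecaabcc'
  #9 SA[9]=18  'c'
  #10 SA[10]=13  'caabcc'
  #11 SA[11]=2  'cbaaaeedacecaabcc'
  #12 SA[12]=17  'cc'
  #13 SA[13]=11  'cecaabcc'
  #14 SA[14]=9  'dacecaabcc'
  #15 SA[15]=12  'ecaabcc'
  #16 SA[16]=8  'edacecaabcc'
  #17 SA[17]=7  'eedacecaabcc'
  #18 SA[18]=1  'fcbaaaeedacecaabcc'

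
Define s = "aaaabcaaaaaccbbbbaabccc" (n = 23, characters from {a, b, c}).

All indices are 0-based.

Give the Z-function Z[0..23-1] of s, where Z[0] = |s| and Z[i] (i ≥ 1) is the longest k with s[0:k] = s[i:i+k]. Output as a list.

Z[0]=23
i=1: fresh scan; Z[1]=3 extend→box=[1,4)
i=2: min(r-i=2, Z[1]=3)=2; Z[2]=2
i=3: min(r-i=1, Z[2]=2)=1; Z[3]=1
i=4: fresh scan; Z[4]=0
i=5: fresh scan; Z[5]=0
i=6: fresh scan; Z[6]=4 extend→box=[6,10)
i=7: min(r-i=3, Z[1]=3)=3; Z[7]=4 extend→box=[7,11)
i=8: min(r-i=3, Z[1]=3)=3; Z[8]=3
i=9: min(r-i=2, Z[2]=2)=2; Z[9]=2
i=10: min(r-i=1, Z[3]=1)=1; Z[10]=1
i=11: fresh scan; Z[11]=0
i=12: fresh scan; Z[12]=0
i=13: fresh scan; Z[13]=0
i=14: fresh scan; Z[14]=0
i=15: fresh scan; Z[15]=0
i=16: fresh scan; Z[16]=0
i=17: fresh scan; Z[17]=2 extend→box=[17,19)
i=18: min(r-i=1, Z[1]=3)=1; Z[18]=1
i=19: fresh scan; Z[19]=0
i=20: fresh scan; Z[20]=0
i=21: fresh scan; Z[21]=0
i=22: fresh scan; Z[22]=0

[23, 3, 2, 1, 0, 0, 4, 4, 3, 2, 1, 0, 0, 0, 0, 0, 0, 2, 1, 0, 0, 0, 0]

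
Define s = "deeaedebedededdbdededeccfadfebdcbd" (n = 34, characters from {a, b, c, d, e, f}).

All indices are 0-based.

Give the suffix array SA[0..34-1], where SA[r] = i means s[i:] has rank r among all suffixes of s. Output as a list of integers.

rank→(start, suffix):
  0 → (25, 'adfebdcbd')
  1 → (3, 'aedebedededdbdededeccfadfebdcbd')
  2 → (32, 'bd')
  3 → (29, 'bdcbd')
  4 → (15, 'bdededeccfadfebdcbd')
  5 → (7, 'bedededdbdededeccfadfebdcbd')
  6 → (31, 'cbd')
  7 → (22, 'ccfadfebdcbd')
  8 → (23, 'cfadfebdcbd')
  9 → (33, 'd')
  10 → (14, 'dbdededeccfadfebdcbd')
  11 → (30, 'dcbd')
  12 → (13, 'ddbdededeccfadfebdcbd')
  13 → (5, 'debedededdbdededeccfadfebdcbd')
  14 → (20, 'deccfadfebdcbd')
  15 → (11, 'deddbdededeccfadfebdcbd')
  16 → (18, 'dedeccfadfebdcbd')
  17 → (9, 'dededdbdededeccfadfebdcbd')
  18 → (16, 'dededeccfadfebdcbd')
  19 → (0, 'deeaedebedededdbdededeccfadfebdcbd')
  20 → (26, 'dfebdcbd')
  21 → (2, 'eaedebedededdbdededeccfadfebdcbd')
  22 → (28, 'ebdcbd')
  23 → (6, 'ebedededdbdededeccfadfebdcbd')
  24 → (21, 'eccfadfebdcbd')
  25 → (12, 'eddbdededeccfadfebdcbd')
  26 → (4, 'edebedededdbdededeccfadfebdcbd')
  27 → (19, 'edeccfadfebdcbd')
  28 → (10, 'ededdbdededeccfadfebdcbd')
  29 → (17, 'ededeccfadfebdcbd')
  30 → (8, 'edededdbdededeccfadfebdcbd')
  31 → (1, 'eeaedebedededdbdededeccfadfebdcbd')
  32 → (24, 'fadfebdcbd')
  33 → (27, 'febdcbd')

[25, 3, 32, 29, 15, 7, 31, 22, 23, 33, 14, 30, 13, 5, 20, 11, 18, 9, 16, 0, 26, 2, 28, 6, 21, 12, 4, 19, 10, 17, 8, 1, 24, 27]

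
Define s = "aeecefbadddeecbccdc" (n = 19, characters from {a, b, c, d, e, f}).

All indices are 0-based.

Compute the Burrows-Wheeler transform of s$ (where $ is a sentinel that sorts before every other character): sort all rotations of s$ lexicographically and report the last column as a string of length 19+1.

rank  rotation              last
    0  $aeecefbadddeecbccdc  c
    1  adddeecbccdc$aeecefb  b
    2  aeecefbadddeecbccdc$  $
    3  badddeecbccdc$aeecef  f
    4  bccdc$aeecefbadddeec  c
    5  c$aeecefbadddeecbccd  d
    6  cbccdc$aeecefbadddee  e
    7  ccdc$aeecefbadddeecb  b
    8  cdc$aeecefbadddeecbc  c
    9  cefbadddeecbccdc$aee  e
   10  dc$aeecefbadddeecbcc  c
   11  dddeecbccdc$aeecefba  a
   12  ddeecbccdc$aeecefbad  d
   13  deecbccdc$aeecefbadd  d
   14  ecbccdc$aeecefbaddde  e
   15  ecefbadddeecbccdc$ae  e
   16  eecbccdc$aeecefbaddd  d
   17  eecefbadddeecbccdc$a  a
   18  efbadddeecbccdc$aeec  c
   19  fbadddeecbccdc$aeece  e

cb$fcdebcecaddeedace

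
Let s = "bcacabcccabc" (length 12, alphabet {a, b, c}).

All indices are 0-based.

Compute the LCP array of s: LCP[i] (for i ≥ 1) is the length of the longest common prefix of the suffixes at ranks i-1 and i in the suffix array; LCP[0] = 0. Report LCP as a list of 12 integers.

[0, 3, 1, 0, 2, 2, 0, 1, 4, 2, 1, 2]

rank | idx | suffix
   0 |   9 | abc
   1 |   4 | abcccabc
   2 |   2 | acabcccabc
   3 |  10 | bc
   4 |   0 | bcacabcccabc
   5 |   5 | bcccabc
   6 |  11 | c
   7 |   8 | cabc
   8 |   3 | cabcccabc
   9 |   1 | cacabcccabc
  10 |   7 | ccabc
  11 |   6 | cccabc

SA = [9, 4, 2, 10, 0, 5, 11, 8, 3, 1, 7, 6]
i: (SA[i-1],SA[i]) lcp shared
  1: (9,4) 3 'abc'
  2: (4,2) 1 'a'
  3: (2,10) 0 ''
  4: (10,0) 2 'bc'
  5: (0,5) 2 'bc'
  6: (5,11) 0 ''
  7: (11,8) 1 'c'
  8: (8,3) 4 'cabc'
  9: (3,1) 2 'ca'
  10: (1,7) 1 'c'
  11: (7,6) 2 'cc'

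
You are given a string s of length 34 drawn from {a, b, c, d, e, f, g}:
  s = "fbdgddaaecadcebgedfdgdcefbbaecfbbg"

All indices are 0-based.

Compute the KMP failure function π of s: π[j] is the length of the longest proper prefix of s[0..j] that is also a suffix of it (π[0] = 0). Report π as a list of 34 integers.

π[0] = 0
j=1 s[j]='b': π[1]=0 (border '')
j=2 s[j]='d': π[2]=0 (border '')
j=3 s[j]='g': π[3]=0 (border '')
j=4 s[j]='d': π[4]=0 (border '')
j=5 s[j]='d': π[5]=0 (border '')
j=6 s[j]='a': π[6]=0 (border '')
j=7 s[j]='a': π[7]=0 (border '')
j=8 s[j]='e': π[8]=0 (border '')
j=9 s[j]='c': π[9]=0 (border '')
j=10 s[j]='a': π[10]=0 (border '')
j=11 s[j]='d': π[11]=0 (border '')
j=12 s[j]='c': π[12]=0 (border '')
j=13 s[j]='e': π[13]=0 (border '')
j=14 s[j]='b': π[14]=0 (border '')
j=15 s[j]='g': π[15]=0 (border '')
j=16 s[j]='e': π[16]=0 (border '')
j=17 s[j]='d': π[17]=0 (border '')
j=18 s[j]='f': π[18]=1 (border 'f')
j=19 s[j]='d': k: 1→0; π[19]=0 (border '')
j=20 s[j]='g': π[20]=0 (border '')
j=21 s[j]='d': π[21]=0 (border '')
j=22 s[j]='c': π[22]=0 (border '')
j=23 s[j]='e': π[23]=0 (border '')
j=24 s[j]='f': π[24]=1 (border 'f')
j=25 s[j]='b': π[25]=2 (border 'fb')
j=26 s[j]='b': k: 2→0; π[26]=0 (border '')
j=27 s[j]='a': π[27]=0 (border '')
j=28 s[j]='e': π[28]=0 (border '')
j=29 s[j]='c': π[29]=0 (border '')
j=30 s[j]='f': π[30]=1 (border 'f')
j=31 s[j]='b': π[31]=2 (border 'fb')
j=32 s[j]='b': k: 2→0; π[32]=0 (border '')
j=33 s[j]='g': π[33]=0 (border '')

[0, 0, 0, 0, 0, 0, 0, 0, 0, 0, 0, 0, 0, 0, 0, 0, 0, 0, 1, 0, 0, 0, 0, 0, 1, 2, 0, 0, 0, 0, 1, 2, 0, 0]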